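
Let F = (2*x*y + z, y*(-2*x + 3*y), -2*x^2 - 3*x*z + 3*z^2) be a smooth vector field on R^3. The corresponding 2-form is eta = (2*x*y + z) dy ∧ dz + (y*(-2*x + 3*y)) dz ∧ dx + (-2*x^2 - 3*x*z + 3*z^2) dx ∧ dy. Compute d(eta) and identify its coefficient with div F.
d(eta) = (-5*x + 8*y + 6*z) dx ∧ dy ∧ dz; div F = -5*x + 8*y + 6*z

For a 2-form in R^3 of the form above, applying d gives a 3-form with coefficient ∂P/∂x + ∂Q/∂y + ∂R/∂z:
  ∂P/∂x = 2*y
  ∂Q/∂y = -2*x + 6*y
  ∂R/∂z = -3*x + 6*z
Sum = -5*x + 8*y + 6*z, which is exactly div F.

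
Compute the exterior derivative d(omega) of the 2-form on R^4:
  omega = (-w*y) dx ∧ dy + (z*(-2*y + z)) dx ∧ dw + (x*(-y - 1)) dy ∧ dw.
d(omega) = (-2*y + 2*z - 1) dx ∧ dy ∧ dw + (2*y - 2*z) dx ∧ dz ∧ dw

For a 2-form omega = sum_{i<j} g_{ij} dx_i ∧ dx_j, the exterior derivative is
  d(omega) = sum_{i<j} d(g_{ij}) ∧ dx_i ∧ dx_j = sum_{i<j, k} (∂g_{ij}/∂x_k) dx_k ∧ dx_i ∧ dx_j.
Expand each term, using dx_k ∧ dx_i ∧ dx_j = sgn(permutation) dx_{(a)} ∧ dx_{(b)} ∧ dx_{(c)} with (a < b < c) sorted:
  d(-w*y) includes (∂/∂w)(-w*y) dw = (-y) dw, which multiplied by dx ∧ dy gives (-y) dx ∧ dy ∧ dw
  d(z*(-2*y + z)) includes (∂/∂y)(z*(-2*y + z)) dy = (-2*z) dy, which multiplied by dx ∧ dw gives (2*z) dx ∧ dy ∧ dw
  d(z*(-2*y + z)) includes (∂/∂z)(z*(-2*y + z)) dz = (-2*y + 2*z) dz, which multiplied by dx ∧ dw gives (2*y - 2*z) dx ∧ dz ∧ dw
  d(x*(-y - 1)) includes (∂/∂x)(x*(-y - 1)) dx = (-y - 1) dx, which multiplied by dy ∧ dw gives (-y - 1) dx ∧ dy ∧ dw
Collecting like 3-forms: d(omega) = (-2*y + 2*z - 1) dx ∧ dy ∧ dw + (2*y - 2*z) dx ∧ dz ∧ dw.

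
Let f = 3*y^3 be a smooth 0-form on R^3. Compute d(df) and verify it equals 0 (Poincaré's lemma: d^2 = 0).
d(df) = 0

Step 1: df = sum_i (∂f/∂x_i) dx_i = (0) dx + (9*y^2) dy + (0) dz.
Step 2: Apply d again. Using the 1-form formula, the coefficient of dx ∧ dy in d(df) is ∂^2 f/∂x ∂y - ∂^2 f/∂y ∂x = (0) - (0) = 0 (equality of mixed partials for smooth f).
Similarly for dx ∧ dz and dy ∧ dz — all coefficients vanish. So d(df) = 0.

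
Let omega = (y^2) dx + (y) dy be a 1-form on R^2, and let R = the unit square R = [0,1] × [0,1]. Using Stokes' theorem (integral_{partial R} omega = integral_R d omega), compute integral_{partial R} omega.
integral_(partial R) omega = -1

Stokes: integral_partial_R omega = integral_R d omega with d omega = (∂Q/∂x - ∂P/∂y) dx ∧ dy.
  ∂Q/∂x = 0
  ∂P/∂y = 2*y
  integrand = ∂Q/∂x - ∂P/∂y = -2*y.
Integrating over R: integral_0^1 integral_0^1 (-2*y) dx dy = -1.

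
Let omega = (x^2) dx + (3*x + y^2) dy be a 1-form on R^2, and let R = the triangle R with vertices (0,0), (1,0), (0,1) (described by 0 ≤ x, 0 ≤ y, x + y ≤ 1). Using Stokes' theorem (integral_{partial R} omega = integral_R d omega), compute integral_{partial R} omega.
integral_(partial R) omega = 3/2

Stokes: integral_partial_R omega = integral_R d omega with d omega = (∂Q/∂x - ∂P/∂y) dx ∧ dy.
  ∂Q/∂x = 3
  ∂P/∂y = 0
  integrand = ∂Q/∂x - ∂P/∂y = 3.
Integrating over R: integral_0^1 integral_0^{1-x} (3) dy dx = 3/2.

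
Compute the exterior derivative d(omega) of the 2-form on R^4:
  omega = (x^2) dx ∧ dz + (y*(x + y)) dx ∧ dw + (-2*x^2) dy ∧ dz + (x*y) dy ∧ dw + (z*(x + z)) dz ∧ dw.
d(omega) = (-x - y) dx ∧ dy ∧ dw + (-4*x) dx ∧ dy ∧ dz + (z) dx ∧ dz ∧ dw

For a 2-form omega = sum_{i<j} g_{ij} dx_i ∧ dx_j, the exterior derivative is
  d(omega) = sum_{i<j} d(g_{ij}) ∧ dx_i ∧ dx_j = sum_{i<j, k} (∂g_{ij}/∂x_k) dx_k ∧ dx_i ∧ dx_j.
Expand each term, using dx_k ∧ dx_i ∧ dx_j = sgn(permutation) dx_{(a)} ∧ dx_{(b)} ∧ dx_{(c)} with (a < b < c) sorted:
  d(y*(x + y)) includes (∂/∂y)(y*(x + y)) dy = (x + 2*y) dy, which multiplied by dx ∧ dw gives (-x - 2*y) dx ∧ dy ∧ dw
  d(-2*x^2) includes (∂/∂x)(-2*x^2) dx = (-4*x) dx, which multiplied by dy ∧ dz gives (-4*x) dx ∧ dy ∧ dz
  d(x*y) includes (∂/∂x)(x*y) dx = (y) dx, which multiplied by dy ∧ dw gives (y) dx ∧ dy ∧ dw
  d(z*(x + z)) includes (∂/∂x)(z*(x + z)) dx = (z) dx, which multiplied by dz ∧ dw gives (z) dx ∧ dz ∧ dw
Collecting like 3-forms: d(omega) = (-x - y) dx ∧ dy ∧ dw + (-4*x) dx ∧ dy ∧ dz + (z) dx ∧ dz ∧ dw.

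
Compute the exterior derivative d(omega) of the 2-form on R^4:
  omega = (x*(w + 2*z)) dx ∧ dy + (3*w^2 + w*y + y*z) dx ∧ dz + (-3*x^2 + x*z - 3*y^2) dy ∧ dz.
d(omega) = (-w - 4*x) dx ∧ dy ∧ dz + (x) dx ∧ dy ∧ dw + (6*w + y) dx ∧ dz ∧ dw

For a 2-form omega = sum_{i<j} g_{ij} dx_i ∧ dx_j, the exterior derivative is
  d(omega) = sum_{i<j} d(g_{ij}) ∧ dx_i ∧ dx_j = sum_{i<j, k} (∂g_{ij}/∂x_k) dx_k ∧ dx_i ∧ dx_j.
Expand each term, using dx_k ∧ dx_i ∧ dx_j = sgn(permutation) dx_{(a)} ∧ dx_{(b)} ∧ dx_{(c)} with (a < b < c) sorted:
  d(x*(w + 2*z)) includes (∂/∂z)(x*(w + 2*z)) dz = (2*x) dz, which multiplied by dx ∧ dy gives (2*x) dx ∧ dy ∧ dz
  d(x*(w + 2*z)) includes (∂/∂w)(x*(w + 2*z)) dw = (x) dw, which multiplied by dx ∧ dy gives (x) dx ∧ dy ∧ dw
  d(3*w^2 + w*y + y*z) includes (∂/∂y)(3*w^2 + w*y + y*z) dy = (w + z) dy, which multiplied by dx ∧ dz gives (-w - z) dx ∧ dy ∧ dz
  d(3*w^2 + w*y + y*z) includes (∂/∂w)(3*w^2 + w*y + y*z) dw = (6*w + y) dw, which multiplied by dx ∧ dz gives (6*w + y) dx ∧ dz ∧ dw
  d(-3*x^2 + x*z - 3*y^2) includes (∂/∂x)(-3*x^2 + x*z - 3*y^2) dx = (-6*x + z) dx, which multiplied by dy ∧ dz gives (-6*x + z) dx ∧ dy ∧ dz
Collecting like 3-forms: d(omega) = (-w - 4*x) dx ∧ dy ∧ dz + (x) dx ∧ dy ∧ dw + (6*w + y) dx ∧ dz ∧ dw.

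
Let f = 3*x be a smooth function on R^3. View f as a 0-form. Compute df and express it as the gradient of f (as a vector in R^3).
df = (3) dx + (0) dy + (0) dz; grad f = (3, 0, 0)

For a 0-form f, d f = (∂f/∂x) dx + (∂f/∂y) dy + (∂f/∂z) dz. The components of the vector representation are exactly the entries of grad f in Cartesian coordinates:
  ∂f/∂x = 3
  ∂f/∂y = 0
  ∂f/∂z = 0.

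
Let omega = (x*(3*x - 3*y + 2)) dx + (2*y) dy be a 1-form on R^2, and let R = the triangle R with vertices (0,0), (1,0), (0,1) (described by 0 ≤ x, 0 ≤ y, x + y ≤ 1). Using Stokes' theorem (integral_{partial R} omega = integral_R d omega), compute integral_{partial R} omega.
integral_(partial R) omega = 1/2

Stokes: integral_partial_R omega = integral_R d omega with d omega = (∂Q/∂x - ∂P/∂y) dx ∧ dy.
  ∂Q/∂x = 0
  ∂P/∂y = -3*x
  integrand = ∂Q/∂x - ∂P/∂y = 3*x.
Integrating over R: integral_0^1 integral_0^{1-x} (3*x) dy dx = 1/2.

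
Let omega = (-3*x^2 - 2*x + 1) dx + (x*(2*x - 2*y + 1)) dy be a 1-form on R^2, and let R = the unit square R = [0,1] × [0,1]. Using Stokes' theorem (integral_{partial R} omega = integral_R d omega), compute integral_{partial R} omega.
integral_(partial R) omega = 2

Stokes: integral_partial_R omega = integral_R d omega with d omega = (∂Q/∂x - ∂P/∂y) dx ∧ dy.
  ∂Q/∂x = 4*x - 2*y + 1
  ∂P/∂y = 0
  integrand = ∂Q/∂x - ∂P/∂y = 4*x - 2*y + 1.
Integrating over R: integral_0^1 integral_0^1 (4*x - 2*y + 1) dx dy = 2.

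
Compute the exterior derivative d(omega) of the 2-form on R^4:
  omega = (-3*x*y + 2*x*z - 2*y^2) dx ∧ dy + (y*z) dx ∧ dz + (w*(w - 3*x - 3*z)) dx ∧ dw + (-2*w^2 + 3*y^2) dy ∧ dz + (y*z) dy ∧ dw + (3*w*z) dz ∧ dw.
d(omega) = (2*x - z) dx ∧ dy ∧ dz + (3*w) dx ∧ dz ∧ dw + (-4*w - y) dy ∧ dz ∧ dw

For a 2-form omega = sum_{i<j} g_{ij} dx_i ∧ dx_j, the exterior derivative is
  d(omega) = sum_{i<j} d(g_{ij}) ∧ dx_i ∧ dx_j = sum_{i<j, k} (∂g_{ij}/∂x_k) dx_k ∧ dx_i ∧ dx_j.
Expand each term, using dx_k ∧ dx_i ∧ dx_j = sgn(permutation) dx_{(a)} ∧ dx_{(b)} ∧ dx_{(c)} with (a < b < c) sorted:
  d(-3*x*y + 2*x*z - 2*y^2) includes (∂/∂z)(-3*x*y + 2*x*z - 2*y^2) dz = (2*x) dz, which multiplied by dx ∧ dy gives (2*x) dx ∧ dy ∧ dz
  d(y*z) includes (∂/∂y)(y*z) dy = (z) dy, which multiplied by dx ∧ dz gives (-z) dx ∧ dy ∧ dz
  d(w*(w - 3*x - 3*z)) includes (∂/∂z)(w*(w - 3*x - 3*z)) dz = (-3*w) dz, which multiplied by dx ∧ dw gives (3*w) dx ∧ dz ∧ dw
  d(-2*w^2 + 3*y^2) includes (∂/∂w)(-2*w^2 + 3*y^2) dw = (-4*w) dw, which multiplied by dy ∧ dz gives (-4*w) dy ∧ dz ∧ dw
  d(y*z) includes (∂/∂z)(y*z) dz = (y) dz, which multiplied by dy ∧ dw gives (-y) dy ∧ dz ∧ dw
Collecting like 3-forms: d(omega) = (2*x - z) dx ∧ dy ∧ dz + (3*w) dx ∧ dz ∧ dw + (-4*w - y) dy ∧ dz ∧ dw.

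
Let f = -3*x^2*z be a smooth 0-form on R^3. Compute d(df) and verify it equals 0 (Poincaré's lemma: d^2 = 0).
d(df) = 0

Step 1: df = sum_i (∂f/∂x_i) dx_i = (-6*x*z) dx + (0) dy + (-3*x^2) dz.
Step 2: Apply d again. Using the 1-form formula, the coefficient of dx ∧ dy in d(df) is ∂^2 f/∂x ∂y - ∂^2 f/∂y ∂x = (0) - (0) = 0 (equality of mixed partials for smooth f).
Similarly for dx ∧ dz and dy ∧ dz — all coefficients vanish. So d(df) = 0.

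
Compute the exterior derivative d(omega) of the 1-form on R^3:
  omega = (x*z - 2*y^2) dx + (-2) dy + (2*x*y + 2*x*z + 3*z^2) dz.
d(omega) = (4*y) dx ∧ dy + (-x + 2*y + 2*z) dx ∧ dz + (2*x) dy ∧ dz

For a 1-form omega = sum_i f_i dx_i, the exterior derivative is
  d(omega) = sum_{i < j} (∂f_j/∂x_i - ∂f_i/∂x_j) dx_i ∧ dx_j.
  coefficient of dx ∧ dy: ∂f_2/∂x - ∂f_1/∂y = ∂(-2)/∂x - ∂(x*z - 2*y^2)/∂y = 4*y
  coefficient of dx ∧ dz: ∂f_3/∂x - ∂f_1/∂z = ∂(2*x*y + 2*x*z + 3*z^2)/∂x - ∂(x*z - 2*y^2)/∂z = -x + 2*y + 2*z
  coefficient of dy ∧ dz: ∂f_3/∂y - ∂f_2/∂z = ∂(2*x*y + 2*x*z + 3*z^2)/∂y - ∂(-2)/∂z = 2*x
Assembling: d(omega) = (4*y) dx ∧ dy + (-x + 2*y + 2*z) dx ∧ dz + (2*x) dy ∧ dz.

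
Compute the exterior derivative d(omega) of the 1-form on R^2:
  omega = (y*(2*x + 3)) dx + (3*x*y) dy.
d(omega) = (-2*x + 3*y - 3) dx ∧ dy

For a 1-form omega = sum_i f_i dx_i, the exterior derivative is
  d(omega) = sum_{i < j} (∂f_j/∂x_i - ∂f_i/∂x_j) dx_i ∧ dx_j.
  coefficient of dx ∧ dy: ∂f_2/∂x - ∂f_1/∂y = ∂(3*x*y)/∂x - ∂(y*(2*x + 3))/∂y = -2*x + 3*y - 3
Assembling: d(omega) = (-2*x + 3*y - 3) dx ∧ dy.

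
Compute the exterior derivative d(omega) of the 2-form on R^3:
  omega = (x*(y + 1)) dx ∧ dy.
d(omega) = 0

For a 2-form omega = sum_{i<j} g_{ij} dx_i ∧ dx_j, the exterior derivative is
  d(omega) = sum_{i<j} d(g_{ij}) ∧ dx_i ∧ dx_j = sum_{i<j, k} (∂g_{ij}/∂x_k) dx_k ∧ dx_i ∧ dx_j.
Expand each term, using dx_k ∧ dx_i ∧ dx_j = sgn(permutation) dx_{(a)} ∧ dx_{(b)} ∧ dx_{(c)} with (a < b < c) sorted:

Collecting like 3-forms: d(omega) = 0.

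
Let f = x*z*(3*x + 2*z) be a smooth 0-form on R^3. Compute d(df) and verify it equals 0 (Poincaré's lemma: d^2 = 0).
d(df) = 0

Step 1: df = sum_i (∂f/∂x_i) dx_i = (2*z*(3*x + z)) dx + (0) dy + (x*(3*x + 4*z)) dz.
Step 2: Apply d again. Using the 1-form formula, the coefficient of dx ∧ dy in d(df) is ∂^2 f/∂x ∂y - ∂^2 f/∂y ∂x = (0) - (0) = 0 (equality of mixed partials for smooth f).
Similarly for dx ∧ dz and dy ∧ dz — all coefficients vanish. So d(df) = 0.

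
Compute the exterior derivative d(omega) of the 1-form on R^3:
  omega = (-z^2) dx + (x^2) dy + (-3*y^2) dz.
d(omega) = (2*x) dx ∧ dy + (2*z) dx ∧ dz + (-6*y) dy ∧ dz

For a 1-form omega = sum_i f_i dx_i, the exterior derivative is
  d(omega) = sum_{i < j} (∂f_j/∂x_i - ∂f_i/∂x_j) dx_i ∧ dx_j.
  coefficient of dx ∧ dy: ∂f_2/∂x - ∂f_1/∂y = ∂(x^2)/∂x - ∂(-z^2)/∂y = 2*x
  coefficient of dx ∧ dz: ∂f_3/∂x - ∂f_1/∂z = ∂(-3*y^2)/∂x - ∂(-z^2)/∂z = 2*z
  coefficient of dy ∧ dz: ∂f_3/∂y - ∂f_2/∂z = ∂(-3*y^2)/∂y - ∂(x^2)/∂z = -6*y
Assembling: d(omega) = (2*x) dx ∧ dy + (2*z) dx ∧ dz + (-6*y) dy ∧ dz.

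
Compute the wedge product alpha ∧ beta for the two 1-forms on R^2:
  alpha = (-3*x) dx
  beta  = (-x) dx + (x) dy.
alpha ∧ beta = (-3*x^2) dx ∧ dy

Distribute the wedge, using dx_i ∧ dx_j = -dx_j ∧ dx_i and dx_i ∧ dx_i = 0. For each pair (i, j) with i < j, the coefficient of dx_i ∧ dx_j in alpha ∧ beta is (alpha_i * beta_j - alpha_j * beta_i). Collecting: alpha ∧ beta = (-3*x^2) dx ∧ dy.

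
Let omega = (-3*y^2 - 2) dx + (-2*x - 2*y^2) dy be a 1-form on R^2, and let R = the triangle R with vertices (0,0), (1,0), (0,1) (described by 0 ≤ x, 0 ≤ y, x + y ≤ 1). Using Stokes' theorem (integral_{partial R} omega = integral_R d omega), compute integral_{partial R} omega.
integral_(partial R) omega = 0

Stokes: integral_partial_R omega = integral_R d omega with d omega = (∂Q/∂x - ∂P/∂y) dx ∧ dy.
  ∂Q/∂x = -2
  ∂P/∂y = -6*y
  integrand = ∂Q/∂x - ∂P/∂y = 6*y - 2.
Integrating over R: integral_0^1 integral_0^{1-x} (6*y - 2) dy dx = 0.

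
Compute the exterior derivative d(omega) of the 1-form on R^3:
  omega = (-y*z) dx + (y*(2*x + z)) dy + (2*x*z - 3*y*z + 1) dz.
d(omega) = (2*y + z) dx ∧ dy + (y + 2*z) dx ∧ dz + (-y - 3*z) dy ∧ dz

For a 1-form omega = sum_i f_i dx_i, the exterior derivative is
  d(omega) = sum_{i < j} (∂f_j/∂x_i - ∂f_i/∂x_j) dx_i ∧ dx_j.
  coefficient of dx ∧ dy: ∂f_2/∂x - ∂f_1/∂y = ∂(y*(2*x + z))/∂x - ∂(-y*z)/∂y = 2*y + z
  coefficient of dx ∧ dz: ∂f_3/∂x - ∂f_1/∂z = ∂(2*x*z - 3*y*z + 1)/∂x - ∂(-y*z)/∂z = y + 2*z
  coefficient of dy ∧ dz: ∂f_3/∂y - ∂f_2/∂z = ∂(2*x*z - 3*y*z + 1)/∂y - ∂(y*(2*x + z))/∂z = -y - 3*z
Assembling: d(omega) = (2*y + z) dx ∧ dy + (y + 2*z) dx ∧ dz + (-y - 3*z) dy ∧ dz.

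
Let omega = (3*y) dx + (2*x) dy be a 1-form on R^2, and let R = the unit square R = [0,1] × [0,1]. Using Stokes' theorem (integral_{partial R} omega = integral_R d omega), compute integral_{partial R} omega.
integral_(partial R) omega = -1

Stokes: integral_partial_R omega = integral_R d omega with d omega = (∂Q/∂x - ∂P/∂y) dx ∧ dy.
  ∂Q/∂x = 2
  ∂P/∂y = 3
  integrand = ∂Q/∂x - ∂P/∂y = -1.
Integrating over R: integral_0^1 integral_0^1 (-1) dx dy = -1.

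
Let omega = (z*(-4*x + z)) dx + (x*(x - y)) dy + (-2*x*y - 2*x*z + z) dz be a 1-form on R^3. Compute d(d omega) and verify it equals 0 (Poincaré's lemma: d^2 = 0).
d(d omega) = 0

Step 1: d omega = sum_{i<j} (∂f_j/∂x_i - ∂f_i/∂x_j) dx_i ∧ dx_j:
  coeff of dx ∧ dy: 2*x - y
  coeff of dx ∧ dz: 4*x - 2*y - 4*z
  coeff of dy ∧ dz: -2*x
Step 2: Apply d again to each 2-form coefficient. The only possible 3-form in R^3 is dx ∧ dy ∧ dz, with coefficient
  ∂(coeff of dy∧dz)/∂x - ∂(coeff of dx∧dz)/∂y + ∂(coeff of dx∧dy)/∂z
  = ∂/∂x (-2*x) - ∂/∂y (4*x - 2*y - 4*z) + ∂/∂z (2*x - y).
Each of these terms simplifies to sums of mixed partials that cancel in pairs. The result is 0 (by equality of mixed partials for smooth functions — Schwarz / Clairaut).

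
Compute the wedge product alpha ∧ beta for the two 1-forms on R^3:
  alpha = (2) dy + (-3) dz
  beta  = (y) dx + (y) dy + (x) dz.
alpha ∧ beta = (-2*y) dx ∧ dy + (2*x + 3*y) dy ∧ dz + (3*y) dx ∧ dz

Distribute the wedge, using dx_i ∧ dx_j = -dx_j ∧ dx_i and dx_i ∧ dx_i = 0. For each pair (i, j) with i < j, the coefficient of dx_i ∧ dx_j in alpha ∧ beta is (alpha_i * beta_j - alpha_j * beta_i). Collecting: alpha ∧ beta = (-2*y) dx ∧ dy + (2*x + 3*y) dy ∧ dz + (3*y) dx ∧ dz.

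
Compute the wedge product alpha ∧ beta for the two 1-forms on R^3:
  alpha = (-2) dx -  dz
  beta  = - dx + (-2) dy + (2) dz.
alpha ∧ beta = (4) dx ∧ dy + (-5) dx ∧ dz + (-2) dy ∧ dz

Distribute the wedge, using dx_i ∧ dx_j = -dx_j ∧ dx_i and dx_i ∧ dx_i = 0. For each pair (i, j) with i < j, the coefficient of dx_i ∧ dx_j in alpha ∧ beta is (alpha_i * beta_j - alpha_j * beta_i). Collecting: alpha ∧ beta = (4) dx ∧ dy + (-5) dx ∧ dz + (-2) dy ∧ dz.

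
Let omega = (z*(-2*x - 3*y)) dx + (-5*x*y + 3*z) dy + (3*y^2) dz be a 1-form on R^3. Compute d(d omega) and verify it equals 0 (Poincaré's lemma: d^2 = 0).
d(d omega) = 0

Step 1: d omega = sum_{i<j} (∂f_j/∂x_i - ∂f_i/∂x_j) dx_i ∧ dx_j:
  coeff of dx ∧ dy: -5*y + 3*z
  coeff of dx ∧ dz: 2*x + 3*y
  coeff of dy ∧ dz: 6*y - 3
Step 2: Apply d again to each 2-form coefficient. The only possible 3-form in R^3 is dx ∧ dy ∧ dz, with coefficient
  ∂(coeff of dy∧dz)/∂x - ∂(coeff of dx∧dz)/∂y + ∂(coeff of dx∧dy)/∂z
  = ∂/∂x (6*y - 3) - ∂/∂y (2*x + 3*y) + ∂/∂z (-5*y + 3*z).
Each of these terms simplifies to sums of mixed partials that cancel in pairs. The result is 0 (by equality of mixed partials for smooth functions — Schwarz / Clairaut).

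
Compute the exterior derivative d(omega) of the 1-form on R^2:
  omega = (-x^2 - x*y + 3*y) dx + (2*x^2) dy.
d(omega) = (5*x - 3) dx ∧ dy

For a 1-form omega = sum_i f_i dx_i, the exterior derivative is
  d(omega) = sum_{i < j} (∂f_j/∂x_i - ∂f_i/∂x_j) dx_i ∧ dx_j.
  coefficient of dx ∧ dy: ∂f_2/∂x - ∂f_1/∂y = ∂(2*x^2)/∂x - ∂(-x^2 - x*y + 3*y)/∂y = 5*x - 3
Assembling: d(omega) = (5*x - 3) dx ∧ dy.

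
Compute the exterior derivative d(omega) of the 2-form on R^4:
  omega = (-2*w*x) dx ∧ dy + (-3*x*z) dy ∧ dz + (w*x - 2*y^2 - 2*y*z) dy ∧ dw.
d(omega) = (w - 2*x) dx ∧ dy ∧ dw + (-3*z) dx ∧ dy ∧ dz + (2*y) dy ∧ dz ∧ dw

For a 2-form omega = sum_{i<j} g_{ij} dx_i ∧ dx_j, the exterior derivative is
  d(omega) = sum_{i<j} d(g_{ij}) ∧ dx_i ∧ dx_j = sum_{i<j, k} (∂g_{ij}/∂x_k) dx_k ∧ dx_i ∧ dx_j.
Expand each term, using dx_k ∧ dx_i ∧ dx_j = sgn(permutation) dx_{(a)} ∧ dx_{(b)} ∧ dx_{(c)} with (a < b < c) sorted:
  d(-2*w*x) includes (∂/∂w)(-2*w*x) dw = (-2*x) dw, which multiplied by dx ∧ dy gives (-2*x) dx ∧ dy ∧ dw
  d(-3*x*z) includes (∂/∂x)(-3*x*z) dx = (-3*z) dx, which multiplied by dy ∧ dz gives (-3*z) dx ∧ dy ∧ dz
  d(w*x - 2*y^2 - 2*y*z) includes (∂/∂x)(w*x - 2*y^2 - 2*y*z) dx = (w) dx, which multiplied by dy ∧ dw gives (w) dx ∧ dy ∧ dw
  d(w*x - 2*y^2 - 2*y*z) includes (∂/∂z)(w*x - 2*y^2 - 2*y*z) dz = (-2*y) dz, which multiplied by dy ∧ dw gives (2*y) dy ∧ dz ∧ dw
Collecting like 3-forms: d(omega) = (w - 2*x) dx ∧ dy ∧ dw + (-3*z) dx ∧ dy ∧ dz + (2*y) dy ∧ dz ∧ dw.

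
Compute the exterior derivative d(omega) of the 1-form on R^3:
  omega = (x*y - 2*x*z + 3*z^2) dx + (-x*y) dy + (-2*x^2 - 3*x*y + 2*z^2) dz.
d(omega) = (-x - y) dx ∧ dy + (-2*x - 3*y - 6*z) dx ∧ dz + (-3*x) dy ∧ dz

For a 1-form omega = sum_i f_i dx_i, the exterior derivative is
  d(omega) = sum_{i < j} (∂f_j/∂x_i - ∂f_i/∂x_j) dx_i ∧ dx_j.
  coefficient of dx ∧ dy: ∂f_2/∂x - ∂f_1/∂y = ∂(-x*y)/∂x - ∂(x*y - 2*x*z + 3*z^2)/∂y = -x - y
  coefficient of dx ∧ dz: ∂f_3/∂x - ∂f_1/∂z = ∂(-2*x^2 - 3*x*y + 2*z^2)/∂x - ∂(x*y - 2*x*z + 3*z^2)/∂z = -2*x - 3*y - 6*z
  coefficient of dy ∧ dz: ∂f_3/∂y - ∂f_2/∂z = ∂(-2*x^2 - 3*x*y + 2*z^2)/∂y - ∂(-x*y)/∂z = -3*x
Assembling: d(omega) = (-x - y) dx ∧ dy + (-2*x - 3*y - 6*z) dx ∧ dz + (-3*x) dy ∧ dz.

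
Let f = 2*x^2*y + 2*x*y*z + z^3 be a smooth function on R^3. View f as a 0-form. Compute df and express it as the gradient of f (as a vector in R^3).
df = (2*y*(2*x + z)) dx + (2*x*(x + z)) dy + (2*x*y + 3*z^2) dz; grad f = (2*y*(2*x + z), 2*x*(x + z), 2*x*y + 3*z^2)

For a 0-form f, d f = (∂f/∂x) dx + (∂f/∂y) dy + (∂f/∂z) dz. The components of the vector representation are exactly the entries of grad f in Cartesian coordinates:
  ∂f/∂x = 2*y*(2*x + z)
  ∂f/∂y = 2*x*(x + z)
  ∂f/∂z = 2*x*y + 3*z^2.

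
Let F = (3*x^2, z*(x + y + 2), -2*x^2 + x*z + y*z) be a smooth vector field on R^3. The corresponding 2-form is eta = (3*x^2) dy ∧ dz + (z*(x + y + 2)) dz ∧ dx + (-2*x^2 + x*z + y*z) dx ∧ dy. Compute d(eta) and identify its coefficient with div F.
d(eta) = (7*x + y + z) dx ∧ dy ∧ dz; div F = 7*x + y + z

For a 2-form in R^3 of the form above, applying d gives a 3-form with coefficient ∂P/∂x + ∂Q/∂y + ∂R/∂z:
  ∂P/∂x = 6*x
  ∂Q/∂y = z
  ∂R/∂z = x + y
Sum = 7*x + y + z, which is exactly div F.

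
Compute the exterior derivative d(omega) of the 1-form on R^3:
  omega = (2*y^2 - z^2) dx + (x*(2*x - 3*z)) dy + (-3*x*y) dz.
d(omega) = (4*x - 4*y - 3*z) dx ∧ dy + (-3*y + 2*z) dx ∧ dz

For a 1-form omega = sum_i f_i dx_i, the exterior derivative is
  d(omega) = sum_{i < j} (∂f_j/∂x_i - ∂f_i/∂x_j) dx_i ∧ dx_j.
  coefficient of dx ∧ dy: ∂f_2/∂x - ∂f_1/∂y = ∂(x*(2*x - 3*z))/∂x - ∂(2*y^2 - z^2)/∂y = 4*x - 4*y - 3*z
  coefficient of dx ∧ dz: ∂f_3/∂x - ∂f_1/∂z = ∂(-3*x*y)/∂x - ∂(2*y^2 - z^2)/∂z = -3*y + 2*z
Assembling: d(omega) = (4*x - 4*y - 3*z) dx ∧ dy + (-3*y + 2*z) dx ∧ dz.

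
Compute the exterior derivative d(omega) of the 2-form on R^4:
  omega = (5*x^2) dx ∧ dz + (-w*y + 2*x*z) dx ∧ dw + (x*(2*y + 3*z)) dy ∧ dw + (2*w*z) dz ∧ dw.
d(omega) = (w + 2*y + 3*z) dx ∧ dy ∧ dw + (-2*x) dx ∧ dz ∧ dw + (-3*x) dy ∧ dz ∧ dw

For a 2-form omega = sum_{i<j} g_{ij} dx_i ∧ dx_j, the exterior derivative is
  d(omega) = sum_{i<j} d(g_{ij}) ∧ dx_i ∧ dx_j = sum_{i<j, k} (∂g_{ij}/∂x_k) dx_k ∧ dx_i ∧ dx_j.
Expand each term, using dx_k ∧ dx_i ∧ dx_j = sgn(permutation) dx_{(a)} ∧ dx_{(b)} ∧ dx_{(c)} with (a < b < c) sorted:
  d(-w*y + 2*x*z) includes (∂/∂y)(-w*y + 2*x*z) dy = (-w) dy, which multiplied by dx ∧ dw gives (w) dx ∧ dy ∧ dw
  d(-w*y + 2*x*z) includes (∂/∂z)(-w*y + 2*x*z) dz = (2*x) dz, which multiplied by dx ∧ dw gives (-2*x) dx ∧ dz ∧ dw
  d(x*(2*y + 3*z)) includes (∂/∂x)(x*(2*y + 3*z)) dx = (2*y + 3*z) dx, which multiplied by dy ∧ dw gives (2*y + 3*z) dx ∧ dy ∧ dw
  d(x*(2*y + 3*z)) includes (∂/∂z)(x*(2*y + 3*z)) dz = (3*x) dz, which multiplied by dy ∧ dw gives (-3*x) dy ∧ dz ∧ dw
Collecting like 3-forms: d(omega) = (w + 2*y + 3*z) dx ∧ dy ∧ dw + (-2*x) dx ∧ dz ∧ dw + (-3*x) dy ∧ dz ∧ dw.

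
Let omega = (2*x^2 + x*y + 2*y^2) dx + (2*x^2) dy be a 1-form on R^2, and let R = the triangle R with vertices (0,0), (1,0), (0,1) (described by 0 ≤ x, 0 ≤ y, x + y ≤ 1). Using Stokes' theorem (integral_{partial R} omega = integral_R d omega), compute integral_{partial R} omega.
integral_(partial R) omega = -1/6

Stokes: integral_partial_R omega = integral_R d omega with d omega = (∂Q/∂x - ∂P/∂y) dx ∧ dy.
  ∂Q/∂x = 4*x
  ∂P/∂y = x + 4*y
  integrand = ∂Q/∂x - ∂P/∂y = 3*x - 4*y.
Integrating over R: integral_0^1 integral_0^{1-x} (3*x - 4*y) dy dx = -1/6.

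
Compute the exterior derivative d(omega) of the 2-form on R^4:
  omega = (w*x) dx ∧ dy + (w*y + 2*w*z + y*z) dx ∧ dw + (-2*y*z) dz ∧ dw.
d(omega) = (-w + x - z) dx ∧ dy ∧ dw + (-2*w - y) dx ∧ dz ∧ dw + (-2*z) dy ∧ dz ∧ dw

For a 2-form omega = sum_{i<j} g_{ij} dx_i ∧ dx_j, the exterior derivative is
  d(omega) = sum_{i<j} d(g_{ij}) ∧ dx_i ∧ dx_j = sum_{i<j, k} (∂g_{ij}/∂x_k) dx_k ∧ dx_i ∧ dx_j.
Expand each term, using dx_k ∧ dx_i ∧ dx_j = sgn(permutation) dx_{(a)} ∧ dx_{(b)} ∧ dx_{(c)} with (a < b < c) sorted:
  d(w*x) includes (∂/∂w)(w*x) dw = (x) dw, which multiplied by dx ∧ dy gives (x) dx ∧ dy ∧ dw
  d(w*y + 2*w*z + y*z) includes (∂/∂y)(w*y + 2*w*z + y*z) dy = (w + z) dy, which multiplied by dx ∧ dw gives (-w - z) dx ∧ dy ∧ dw
  d(w*y + 2*w*z + y*z) includes (∂/∂z)(w*y + 2*w*z + y*z) dz = (2*w + y) dz, which multiplied by dx ∧ dw gives (-2*w - y) dx ∧ dz ∧ dw
  d(-2*y*z) includes (∂/∂y)(-2*y*z) dy = (-2*z) dy, which multiplied by dz ∧ dw gives (-2*z) dy ∧ dz ∧ dw
Collecting like 3-forms: d(omega) = (-w + x - z) dx ∧ dy ∧ dw + (-2*w - y) dx ∧ dz ∧ dw + (-2*z) dy ∧ dz ∧ dw.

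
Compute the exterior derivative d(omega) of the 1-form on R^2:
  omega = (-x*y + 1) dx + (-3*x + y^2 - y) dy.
d(omega) = (x - 3) dx ∧ dy

For a 1-form omega = sum_i f_i dx_i, the exterior derivative is
  d(omega) = sum_{i < j} (∂f_j/∂x_i - ∂f_i/∂x_j) dx_i ∧ dx_j.
  coefficient of dx ∧ dy: ∂f_2/∂x - ∂f_1/∂y = ∂(-3*x + y^2 - y)/∂x - ∂(-x*y + 1)/∂y = x - 3
Assembling: d(omega) = (x - 3) dx ∧ dy.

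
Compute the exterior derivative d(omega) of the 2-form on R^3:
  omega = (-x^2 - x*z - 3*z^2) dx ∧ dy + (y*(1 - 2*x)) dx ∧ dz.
d(omega) = (x - 6*z - 1) dx ∧ dy ∧ dz

For a 2-form omega = sum_{i<j} g_{ij} dx_i ∧ dx_j, the exterior derivative is
  d(omega) = sum_{i<j} d(g_{ij}) ∧ dx_i ∧ dx_j = sum_{i<j, k} (∂g_{ij}/∂x_k) dx_k ∧ dx_i ∧ dx_j.
Expand each term, using dx_k ∧ dx_i ∧ dx_j = sgn(permutation) dx_{(a)} ∧ dx_{(b)} ∧ dx_{(c)} with (a < b < c) sorted:
  d(-x^2 - x*z - 3*z^2) includes (∂/∂z)(-x^2 - x*z - 3*z^2) dz = (-x - 6*z) dz, which multiplied by dx ∧ dy gives (-x - 6*z) dx ∧ dy ∧ dz
  d(y*(1 - 2*x)) includes (∂/∂y)(y*(1 - 2*x)) dy = (1 - 2*x) dy, which multiplied by dx ∧ dz gives (2*x - 1) dx ∧ dy ∧ dz
Collecting like 3-forms: d(omega) = (x - 6*z - 1) dx ∧ dy ∧ dz.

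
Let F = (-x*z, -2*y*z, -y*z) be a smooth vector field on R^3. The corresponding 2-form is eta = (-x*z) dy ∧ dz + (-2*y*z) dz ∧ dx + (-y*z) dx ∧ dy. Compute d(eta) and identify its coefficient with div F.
d(eta) = (-y - 3*z) dx ∧ dy ∧ dz; div F = -y - 3*z

For a 2-form in R^3 of the form above, applying d gives a 3-form with coefficient ∂P/∂x + ∂Q/∂y + ∂R/∂z:
  ∂P/∂x = -z
  ∂Q/∂y = -2*z
  ∂R/∂z = -y
Sum = -y - 3*z, which is exactly div F.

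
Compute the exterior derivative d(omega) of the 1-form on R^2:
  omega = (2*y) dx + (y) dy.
d(omega) = (-2) dx ∧ dy

For a 1-form omega = sum_i f_i dx_i, the exterior derivative is
  d(omega) = sum_{i < j} (∂f_j/∂x_i - ∂f_i/∂x_j) dx_i ∧ dx_j.
  coefficient of dx ∧ dy: ∂f_2/∂x - ∂f_1/∂y = ∂(y)/∂x - ∂(2*y)/∂y = -2
Assembling: d(omega) = (-2) dx ∧ dy.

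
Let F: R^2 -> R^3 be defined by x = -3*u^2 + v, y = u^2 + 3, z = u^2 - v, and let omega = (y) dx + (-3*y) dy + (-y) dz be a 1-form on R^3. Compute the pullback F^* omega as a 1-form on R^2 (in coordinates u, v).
F^* omega = (14*u*(-u^2 - 3)) du + (2*u^2 + 6) dv

Using F^*(f dg) = (f ∘ F) d(g ∘ F), substitute each coordinate x_i by F_i(u, v) in f_i, and replace dx_i by d F_i = (∂F_i/∂u) du + (∂F_i/∂v) dv.
  For the x component: f_1(F) = u^2 + 3; d F_1 = (-6*u) du + (1) dv
  For the y component: f_2(F) = -3*u^2 - 9; d F_2 = (2*u) du + (0) dv
  For the z component: f_3(F) = -u^2 - 3; d F_3 = (2*u) du + (-1) dv
Combining and collecting du, dv coefficients:
  coeff of du: 14*u*(-u^2 - 3)
  coeff of dv: 2*u^2 + 6
F^* omega = (14*u*(-u^2 - 3)) du + (2*u^2 + 6) dv.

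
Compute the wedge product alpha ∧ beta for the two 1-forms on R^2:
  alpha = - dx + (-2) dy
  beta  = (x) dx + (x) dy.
alpha ∧ beta = (x) dx ∧ dy

Distribute the wedge, using dx_i ∧ dx_j = -dx_j ∧ dx_i and dx_i ∧ dx_i = 0. For each pair (i, j) with i < j, the coefficient of dx_i ∧ dx_j in alpha ∧ beta is (alpha_i * beta_j - alpha_j * beta_i). Collecting: alpha ∧ beta = (x) dx ∧ dy.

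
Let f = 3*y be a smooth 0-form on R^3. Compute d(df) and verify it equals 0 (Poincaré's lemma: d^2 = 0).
d(df) = 0

Step 1: df = sum_i (∂f/∂x_i) dx_i = (0) dx + (3) dy + (0) dz.
Step 2: Apply d again. Using the 1-form formula, the coefficient of dx ∧ dy in d(df) is ∂^2 f/∂x ∂y - ∂^2 f/∂y ∂x = (0) - (0) = 0 (equality of mixed partials for smooth f).
Similarly for dx ∧ dz and dy ∧ dz — all coefficients vanish. So d(df) = 0.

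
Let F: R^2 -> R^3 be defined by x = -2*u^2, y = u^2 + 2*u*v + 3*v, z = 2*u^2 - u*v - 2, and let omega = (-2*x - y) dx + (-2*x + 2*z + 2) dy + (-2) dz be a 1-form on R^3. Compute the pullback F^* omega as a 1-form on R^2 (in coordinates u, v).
F^* omega = (4*u^3 + 20*u^2*v - 4*u*v^2 + 12*u*v - 12*u - 2*v) du + (16*u^3 - 4*u^2*v + 24*u^2 - 6*u*v - 2*u - 6) dv

Using F^*(f dg) = (f ∘ F) d(g ∘ F), substitute each coordinate x_i by F_i(u, v) in f_i, and replace dx_i by d F_i = (∂F_i/∂u) du + (∂F_i/∂v) dv.
  For the x component: f_1(F) = 3*u^2 - 2*u*v - 3*v; d F_1 = (-4*u) du + (0) dv
  For the y component: f_2(F) = 8*u^2 - 2*u*v - 2; d F_2 = (2*u + 2*v) du + (2*u + 3) dv
  For the z component: f_3(F) = -2; d F_3 = (4*u - v) du + (-u) dv
Combining and collecting du, dv coefficients:
  coeff of du: 4*u^3 + 20*u^2*v - 4*u*v^2 + 12*u*v - 12*u - 2*v
  coeff of dv: 16*u^3 - 4*u^2*v + 24*u^2 - 6*u*v - 2*u - 6
F^* omega = (4*u^3 + 20*u^2*v - 4*u*v^2 + 12*u*v - 12*u - 2*v) du + (16*u^3 - 4*u^2*v + 24*u^2 - 6*u*v - 2*u - 6) dv.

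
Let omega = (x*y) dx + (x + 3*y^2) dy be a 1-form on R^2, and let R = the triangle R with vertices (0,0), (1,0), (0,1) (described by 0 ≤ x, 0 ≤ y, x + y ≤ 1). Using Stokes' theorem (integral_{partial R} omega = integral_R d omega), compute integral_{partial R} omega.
integral_(partial R) omega = 1/3

Stokes: integral_partial_R omega = integral_R d omega with d omega = (∂Q/∂x - ∂P/∂y) dx ∧ dy.
  ∂Q/∂x = 1
  ∂P/∂y = x
  integrand = ∂Q/∂x - ∂P/∂y = 1 - x.
Integrating over R: integral_0^1 integral_0^{1-x} (1 - x) dy dx = 1/3.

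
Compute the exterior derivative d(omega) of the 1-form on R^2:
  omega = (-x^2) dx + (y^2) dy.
d(omega) = 0

For a 1-form omega = sum_i f_i dx_i, the exterior derivative is
  d(omega) = sum_{i < j} (∂f_j/∂x_i - ∂f_i/∂x_j) dx_i ∧ dx_j.

Assembling: d(omega) = 0.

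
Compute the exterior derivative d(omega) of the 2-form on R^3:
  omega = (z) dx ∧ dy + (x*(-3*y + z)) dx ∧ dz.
d(omega) = (3*x + 1) dx ∧ dy ∧ dz

For a 2-form omega = sum_{i<j} g_{ij} dx_i ∧ dx_j, the exterior derivative is
  d(omega) = sum_{i<j} d(g_{ij}) ∧ dx_i ∧ dx_j = sum_{i<j, k} (∂g_{ij}/∂x_k) dx_k ∧ dx_i ∧ dx_j.
Expand each term, using dx_k ∧ dx_i ∧ dx_j = sgn(permutation) dx_{(a)} ∧ dx_{(b)} ∧ dx_{(c)} with (a < b < c) sorted:
  d(z) includes (∂/∂z)(z) dz = (1) dz, which multiplied by dx ∧ dy gives (1) dx ∧ dy ∧ dz
  d(x*(-3*y + z)) includes (∂/∂y)(x*(-3*y + z)) dy = (-3*x) dy, which multiplied by dx ∧ dz gives (3*x) dx ∧ dy ∧ dz
Collecting like 3-forms: d(omega) = (3*x + 1) dx ∧ dy ∧ dz.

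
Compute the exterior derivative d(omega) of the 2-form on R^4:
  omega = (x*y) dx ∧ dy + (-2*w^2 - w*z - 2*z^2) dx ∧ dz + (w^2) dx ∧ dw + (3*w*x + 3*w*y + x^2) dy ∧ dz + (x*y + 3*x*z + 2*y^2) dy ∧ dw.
d(omega) = (-4*w - z) dx ∧ dz ∧ dw + (3*w + 2*x) dx ∧ dy ∧ dz + (3*y) dy ∧ dz ∧ dw + (y + 3*z) dx ∧ dy ∧ dw

For a 2-form omega = sum_{i<j} g_{ij} dx_i ∧ dx_j, the exterior derivative is
  d(omega) = sum_{i<j} d(g_{ij}) ∧ dx_i ∧ dx_j = sum_{i<j, k} (∂g_{ij}/∂x_k) dx_k ∧ dx_i ∧ dx_j.
Expand each term, using dx_k ∧ dx_i ∧ dx_j = sgn(permutation) dx_{(a)} ∧ dx_{(b)} ∧ dx_{(c)} with (a < b < c) sorted:
  d(-2*w^2 - w*z - 2*z^2) includes (∂/∂w)(-2*w^2 - w*z - 2*z^2) dw = (-4*w - z) dw, which multiplied by dx ∧ dz gives (-4*w - z) dx ∧ dz ∧ dw
  d(3*w*x + 3*w*y + x^2) includes (∂/∂x)(3*w*x + 3*w*y + x^2) dx = (3*w + 2*x) dx, which multiplied by dy ∧ dz gives (3*w + 2*x) dx ∧ dy ∧ dz
  d(3*w*x + 3*w*y + x^2) includes (∂/∂w)(3*w*x + 3*w*y + x^2) dw = (3*x + 3*y) dw, which multiplied by dy ∧ dz gives (3*x + 3*y) dy ∧ dz ∧ dw
  d(x*y + 3*x*z + 2*y^2) includes (∂/∂x)(x*y + 3*x*z + 2*y^2) dx = (y + 3*z) dx, which multiplied by dy ∧ dw gives (y + 3*z) dx ∧ dy ∧ dw
  d(x*y + 3*x*z + 2*y^2) includes (∂/∂z)(x*y + 3*x*z + 2*y^2) dz = (3*x) dz, which multiplied by dy ∧ dw gives (-3*x) dy ∧ dz ∧ dw
Collecting like 3-forms: d(omega) = (-4*w - z) dx ∧ dz ∧ dw + (3*w + 2*x) dx ∧ dy ∧ dz + (3*y) dy ∧ dz ∧ dw + (y + 3*z) dx ∧ dy ∧ dw.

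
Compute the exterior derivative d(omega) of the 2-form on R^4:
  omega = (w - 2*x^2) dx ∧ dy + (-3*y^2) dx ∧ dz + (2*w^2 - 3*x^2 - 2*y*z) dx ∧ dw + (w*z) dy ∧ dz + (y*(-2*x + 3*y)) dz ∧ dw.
d(omega) = (2*z + 1) dx ∧ dy ∧ dw + (6*y) dx ∧ dy ∧ dz + (-2*x + 6*y + z) dy ∧ dz ∧ dw

For a 2-form omega = sum_{i<j} g_{ij} dx_i ∧ dx_j, the exterior derivative is
  d(omega) = sum_{i<j} d(g_{ij}) ∧ dx_i ∧ dx_j = sum_{i<j, k} (∂g_{ij}/∂x_k) dx_k ∧ dx_i ∧ dx_j.
Expand each term, using dx_k ∧ dx_i ∧ dx_j = sgn(permutation) dx_{(a)} ∧ dx_{(b)} ∧ dx_{(c)} with (a < b < c) sorted:
  d(w - 2*x^2) includes (∂/∂w)(w - 2*x^2) dw = (1) dw, which multiplied by dx ∧ dy gives (1) dx ∧ dy ∧ dw
  d(-3*y^2) includes (∂/∂y)(-3*y^2) dy = (-6*y) dy, which multiplied by dx ∧ dz gives (6*y) dx ∧ dy ∧ dz
  d(2*w^2 - 3*x^2 - 2*y*z) includes (∂/∂y)(2*w^2 - 3*x^2 - 2*y*z) dy = (-2*z) dy, which multiplied by dx ∧ dw gives (2*z) dx ∧ dy ∧ dw
  d(2*w^2 - 3*x^2 - 2*y*z) includes (∂/∂z)(2*w^2 - 3*x^2 - 2*y*z) dz = (-2*y) dz, which multiplied by dx ∧ dw gives (2*y) dx ∧ dz ∧ dw
  d(w*z) includes (∂/∂w)(w*z) dw = (z) dw, which multiplied by dy ∧ dz gives (z) dy ∧ dz ∧ dw
  d(y*(-2*x + 3*y)) includes (∂/∂x)(y*(-2*x + 3*y)) dx = (-2*y) dx, which multiplied by dz ∧ dw gives (-2*y) dx ∧ dz ∧ dw
  d(y*(-2*x + 3*y)) includes (∂/∂y)(y*(-2*x + 3*y)) dy = (-2*x + 6*y) dy, which multiplied by dz ∧ dw gives (-2*x + 6*y) dy ∧ dz ∧ dw
Collecting like 3-forms: d(omega) = (2*z + 1) dx ∧ dy ∧ dw + (6*y) dx ∧ dy ∧ dz + (-2*x + 6*y + z) dy ∧ dz ∧ dw.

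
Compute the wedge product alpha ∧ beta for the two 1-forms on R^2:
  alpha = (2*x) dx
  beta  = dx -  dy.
alpha ∧ beta = (-2*x) dx ∧ dy

Distribute the wedge, using dx_i ∧ dx_j = -dx_j ∧ dx_i and dx_i ∧ dx_i = 0. For each pair (i, j) with i < j, the coefficient of dx_i ∧ dx_j in alpha ∧ beta is (alpha_i * beta_j - alpha_j * beta_i). Collecting: alpha ∧ beta = (-2*x) dx ∧ dy.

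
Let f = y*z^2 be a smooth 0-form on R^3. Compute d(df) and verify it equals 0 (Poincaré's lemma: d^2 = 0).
d(df) = 0

Step 1: df = sum_i (∂f/∂x_i) dx_i = (0) dx + (z^2) dy + (2*y*z) dz.
Step 2: Apply d again. Using the 1-form formula, the coefficient of dx ∧ dy in d(df) is ∂^2 f/∂x ∂y - ∂^2 f/∂y ∂x = (0) - (0) = 0 (equality of mixed partials for smooth f).
Similarly for dx ∧ dz and dy ∧ dz — all coefficients vanish. So d(df) = 0.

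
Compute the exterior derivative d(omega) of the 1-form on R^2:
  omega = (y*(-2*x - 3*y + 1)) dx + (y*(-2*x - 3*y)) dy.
d(omega) = (2*x + 4*y - 1) dx ∧ dy

For a 1-form omega = sum_i f_i dx_i, the exterior derivative is
  d(omega) = sum_{i < j} (∂f_j/∂x_i - ∂f_i/∂x_j) dx_i ∧ dx_j.
  coefficient of dx ∧ dy: ∂f_2/∂x - ∂f_1/∂y = ∂(y*(-2*x - 3*y))/∂x - ∂(y*(-2*x - 3*y + 1))/∂y = 2*x + 4*y - 1
Assembling: d(omega) = (2*x + 4*y - 1) dx ∧ dy.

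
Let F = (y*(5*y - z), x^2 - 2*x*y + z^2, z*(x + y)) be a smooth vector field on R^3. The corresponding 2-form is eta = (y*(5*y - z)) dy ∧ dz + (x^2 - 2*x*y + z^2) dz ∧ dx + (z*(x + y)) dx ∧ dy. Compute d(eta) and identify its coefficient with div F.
d(eta) = (-x + y) dx ∧ dy ∧ dz; div F = -x + y

For a 2-form in R^3 of the form above, applying d gives a 3-form with coefficient ∂P/∂x + ∂Q/∂y + ∂R/∂z:
  ∂P/∂x = 0
  ∂Q/∂y = -2*x
  ∂R/∂z = x + y
Sum = -x + y, which is exactly div F.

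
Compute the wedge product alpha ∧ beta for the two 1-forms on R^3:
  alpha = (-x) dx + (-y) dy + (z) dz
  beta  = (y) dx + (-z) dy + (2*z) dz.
alpha ∧ beta = (x*z + y^2) dx ∧ dy + (-z*(2*x + y)) dx ∧ dz + (z*(-2*y + z)) dy ∧ dz

Distribute the wedge, using dx_i ∧ dx_j = -dx_j ∧ dx_i and dx_i ∧ dx_i = 0. For each pair (i, j) with i < j, the coefficient of dx_i ∧ dx_j in alpha ∧ beta is (alpha_i * beta_j - alpha_j * beta_i). Collecting: alpha ∧ beta = (x*z + y^2) dx ∧ dy + (-z*(2*x + y)) dx ∧ dz + (z*(-2*y + z)) dy ∧ dz.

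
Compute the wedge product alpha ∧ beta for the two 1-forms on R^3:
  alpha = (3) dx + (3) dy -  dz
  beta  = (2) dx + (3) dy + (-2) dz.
alpha ∧ beta = (3) dx ∧ dy + (-4) dx ∧ dz + (-3) dy ∧ dz

Distribute the wedge, using dx_i ∧ dx_j = -dx_j ∧ dx_i and dx_i ∧ dx_i = 0. For each pair (i, j) with i < j, the coefficient of dx_i ∧ dx_j in alpha ∧ beta is (alpha_i * beta_j - alpha_j * beta_i). Collecting: alpha ∧ beta = (3) dx ∧ dy + (-4) dx ∧ dz + (-3) dy ∧ dz.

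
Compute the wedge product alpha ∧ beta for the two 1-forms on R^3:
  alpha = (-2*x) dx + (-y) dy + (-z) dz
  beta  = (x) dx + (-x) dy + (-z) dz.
alpha ∧ beta = (x*(2*x + y)) dx ∧ dy + (3*x*z) dx ∧ dz + (z*(-x + y)) dy ∧ dz

Distribute the wedge, using dx_i ∧ dx_j = -dx_j ∧ dx_i and dx_i ∧ dx_i = 0. For each pair (i, j) with i < j, the coefficient of dx_i ∧ dx_j in alpha ∧ beta is (alpha_i * beta_j - alpha_j * beta_i). Collecting: alpha ∧ beta = (x*(2*x + y)) dx ∧ dy + (3*x*z) dx ∧ dz + (z*(-x + y)) dy ∧ dz.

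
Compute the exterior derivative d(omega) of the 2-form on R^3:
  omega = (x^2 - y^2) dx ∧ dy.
d(omega) = 0

For a 2-form omega = sum_{i<j} g_{ij} dx_i ∧ dx_j, the exterior derivative is
  d(omega) = sum_{i<j} d(g_{ij}) ∧ dx_i ∧ dx_j = sum_{i<j, k} (∂g_{ij}/∂x_k) dx_k ∧ dx_i ∧ dx_j.
Expand each term, using dx_k ∧ dx_i ∧ dx_j = sgn(permutation) dx_{(a)} ∧ dx_{(b)} ∧ dx_{(c)} with (a < b < c) sorted:

Collecting like 3-forms: d(omega) = 0.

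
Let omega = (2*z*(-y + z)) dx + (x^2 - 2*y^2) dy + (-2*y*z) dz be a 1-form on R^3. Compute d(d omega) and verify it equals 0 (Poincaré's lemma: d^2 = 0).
d(d omega) = 0

Step 1: d omega = sum_{i<j} (∂f_j/∂x_i - ∂f_i/∂x_j) dx_i ∧ dx_j:
  coeff of dx ∧ dy: 2*x + 2*z
  coeff of dx ∧ dz: 2*y - 4*z
  coeff of dy ∧ dz: -2*z
Step 2: Apply d again to each 2-form coefficient. The only possible 3-form in R^3 is dx ∧ dy ∧ dz, with coefficient
  ∂(coeff of dy∧dz)/∂x - ∂(coeff of dx∧dz)/∂y + ∂(coeff of dx∧dy)/∂z
  = ∂/∂x (-2*z) - ∂/∂y (2*y - 4*z) + ∂/∂z (2*x + 2*z).
Each of these terms simplifies to sums of mixed partials that cancel in pairs. The result is 0 (by equality of mixed partials for smooth functions — Schwarz / Clairaut).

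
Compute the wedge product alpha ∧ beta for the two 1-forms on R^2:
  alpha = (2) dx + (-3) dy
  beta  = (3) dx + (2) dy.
alpha ∧ beta = (13) dx ∧ dy

Distribute the wedge, using dx_i ∧ dx_j = -dx_j ∧ dx_i and dx_i ∧ dx_i = 0. For each pair (i, j) with i < j, the coefficient of dx_i ∧ dx_j in alpha ∧ beta is (alpha_i * beta_j - alpha_j * beta_i). Collecting: alpha ∧ beta = (13) dx ∧ dy.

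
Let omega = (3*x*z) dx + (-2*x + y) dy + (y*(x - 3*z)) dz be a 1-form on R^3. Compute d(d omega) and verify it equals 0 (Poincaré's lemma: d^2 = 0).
d(d omega) = 0

Step 1: d omega = sum_{i<j} (∂f_j/∂x_i - ∂f_i/∂x_j) dx_i ∧ dx_j:
  coeff of dx ∧ dy: -2
  coeff of dx ∧ dz: -3*x + y
  coeff of dy ∧ dz: x - 3*z
Step 2: Apply d again to each 2-form coefficient. The only possible 3-form in R^3 is dx ∧ dy ∧ dz, with coefficient
  ∂(coeff of dy∧dz)/∂x - ∂(coeff of dx∧dz)/∂y + ∂(coeff of dx∧dy)/∂z
  = ∂/∂x (x - 3*z) - ∂/∂y (-3*x + y) + ∂/∂z (-2).
Each of these terms simplifies to sums of mixed partials that cancel in pairs. The result is 0 (by equality of mixed partials for smooth functions — Schwarz / Clairaut).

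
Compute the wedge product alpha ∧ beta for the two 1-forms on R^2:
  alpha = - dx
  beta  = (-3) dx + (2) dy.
alpha ∧ beta = (-2) dx ∧ dy

Distribute the wedge, using dx_i ∧ dx_j = -dx_j ∧ dx_i and dx_i ∧ dx_i = 0. For each pair (i, j) with i < j, the coefficient of dx_i ∧ dx_j in alpha ∧ beta is (alpha_i * beta_j - alpha_j * beta_i). Collecting: alpha ∧ beta = (-2) dx ∧ dy.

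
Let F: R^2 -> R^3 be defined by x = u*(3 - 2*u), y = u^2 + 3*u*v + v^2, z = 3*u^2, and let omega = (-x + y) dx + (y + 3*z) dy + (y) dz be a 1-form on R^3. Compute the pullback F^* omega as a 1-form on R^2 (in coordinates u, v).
F^* omega = (14*u^3 + 42*u^2*v + 21*u^2 + 13*u*v^2 + 9*u*v - 9*u + 3*v^3 + 3*v^2) du + (30*u^3 + 29*u^2*v + 9*u*v^2 + 2*v^3) dv

Using F^*(f dg) = (f ∘ F) d(g ∘ F), substitute each coordinate x_i by F_i(u, v) in f_i, and replace dx_i by d F_i = (∂F_i/∂u) du + (∂F_i/∂v) dv.
  For the x component: f_1(F) = 3*u^2 + 3*u*v - 3*u + v^2; d F_1 = (3 - 4*u) du + (0) dv
  For the y component: f_2(F) = 10*u^2 + 3*u*v + v^2; d F_2 = (2*u + 3*v) du + (3*u + 2*v) dv
  For the z component: f_3(F) = u^2 + 3*u*v + v^2; d F_3 = (6*u) du + (0) dv
Combining and collecting du, dv coefficients:
  coeff of du: 14*u^3 + 42*u^2*v + 21*u^2 + 13*u*v^2 + 9*u*v - 9*u + 3*v^3 + 3*v^2
  coeff of dv: 30*u^3 + 29*u^2*v + 9*u*v^2 + 2*v^3
F^* omega = (14*u^3 + 42*u^2*v + 21*u^2 + 13*u*v^2 + 9*u*v - 9*u + 3*v^3 + 3*v^2) du + (30*u^3 + 29*u^2*v + 9*u*v^2 + 2*v^3) dv.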